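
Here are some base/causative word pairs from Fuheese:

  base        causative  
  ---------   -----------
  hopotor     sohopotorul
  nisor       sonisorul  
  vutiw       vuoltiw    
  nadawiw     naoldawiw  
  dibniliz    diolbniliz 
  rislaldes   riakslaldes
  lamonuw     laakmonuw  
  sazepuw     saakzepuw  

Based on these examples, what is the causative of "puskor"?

sopuskorul

"puskor" has last vowel 'o'. The stems whose last vowel is 'o' (hopotor → sohopotorul, nisor → sonisorul) add so- … -ul around the stem.
The other patterns: stems whose last vowel is 'i' insert -ol- after the first vowel; stems whose last vowel is 'e' or 'u' insert -ak- after the first vowel.
So puskor → sopuskorul.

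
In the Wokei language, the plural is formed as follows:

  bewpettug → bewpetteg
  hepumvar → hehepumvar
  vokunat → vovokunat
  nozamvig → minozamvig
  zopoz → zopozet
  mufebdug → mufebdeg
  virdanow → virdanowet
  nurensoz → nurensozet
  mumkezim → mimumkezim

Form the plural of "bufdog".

bufdoget

bewpettug and nozamvig both end in -g yet inflect differently (bewpetteg, minozamvig), so the final letter is not what conditions the rule; the last vowel is.
"bufdog" has last vowel 'o'. The stems whose last vowel is 'o' (zopoz → zopozet, nurensoz → nurensozet, virdanow → virdanowet) add -et.
So bufdog → bufdoget.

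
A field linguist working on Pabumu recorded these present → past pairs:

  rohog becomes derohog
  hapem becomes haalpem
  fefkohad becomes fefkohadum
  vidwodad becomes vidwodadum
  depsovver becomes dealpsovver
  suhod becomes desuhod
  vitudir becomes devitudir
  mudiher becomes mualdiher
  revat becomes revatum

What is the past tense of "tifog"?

vitudir and mudiher both end in -r yet inflect differently (devitudir, mualdiher), so the final letter is not what conditions the rule; the last vowel is.
"tifog" has last vowel 'o'. The stems whose last vowel is 'o' (rohog → derohog, suhod → desuhod) add the prefix de-.
The other patterns: stems whose last vowel is 'e' insert -al- after the first vowel; stems whose last vowel is 'a' add -um.
So tifog → detifog.

detifog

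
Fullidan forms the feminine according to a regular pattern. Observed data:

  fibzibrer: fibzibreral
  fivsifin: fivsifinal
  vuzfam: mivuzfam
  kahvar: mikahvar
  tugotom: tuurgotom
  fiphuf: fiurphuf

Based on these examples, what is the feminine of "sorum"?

"sorum" has last vowel 'u'. The one such stem in the data (fiphuf → fiurphuf) inserts -ur- after the first vowel (as does tugotom), so the same rule applies.
So sorum → sourrum.

sourrum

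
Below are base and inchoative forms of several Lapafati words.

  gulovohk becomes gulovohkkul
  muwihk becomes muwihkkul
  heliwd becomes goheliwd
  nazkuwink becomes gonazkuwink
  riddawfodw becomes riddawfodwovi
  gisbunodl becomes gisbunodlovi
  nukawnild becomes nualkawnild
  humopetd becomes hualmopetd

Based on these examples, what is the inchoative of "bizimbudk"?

bizimbudkovi

gulovohk and nazkuwink both end in -k yet inflect differently (gulovohkkul, gonazkuwink), so the final letter is not what conditions the rule; the second-to-last letter is.
"bizimbudk" has second-to-last letter 'd'. The stems whose second-to-last letter is 'd' (riddawfodw → riddawfodwovi, gisbunodl → gisbunodlovi) add -ovi.
The other patterns: stems whose second-to-last letter is 'h' double the final consonant and add -ul; stems whose second-to-last letter is 'n' or 'w' add the prefix go-; stems whose second-to-last letter is 'l' or 't' insert -al- after the first vowel.
So bizimbudk → bizimbudkovi.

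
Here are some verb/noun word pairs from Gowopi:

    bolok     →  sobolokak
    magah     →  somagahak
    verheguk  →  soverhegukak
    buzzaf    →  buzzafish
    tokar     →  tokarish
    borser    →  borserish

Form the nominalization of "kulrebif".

magah and buzzaf both have last vowel 'a' yet inflect differently (somagahak, buzzafish), so the last vowel is not what conditions the rule; the final letter is.
"kulrebif" ends in -f. The one such stem in the data (buzzaf → buzzafish) adds -ish, so the same rule applies.
The other pattern: stems ending in -h or -k add so- … -ak around the stem.
So kulrebif → kulrebifish.

kulrebifish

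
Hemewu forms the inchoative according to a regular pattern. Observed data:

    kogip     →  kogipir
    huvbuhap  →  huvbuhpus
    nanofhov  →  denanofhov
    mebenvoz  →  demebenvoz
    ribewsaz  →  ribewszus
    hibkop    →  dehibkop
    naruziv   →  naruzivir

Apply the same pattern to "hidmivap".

hidmivpus

"hidmivap" has last vowel 'a'. The stems whose last vowel is 'a' (ribewsaz → ribewszus, huvbuhap → huvbuhpus) delete the last vowel and add -us.
So hidmivap → hidmivpus.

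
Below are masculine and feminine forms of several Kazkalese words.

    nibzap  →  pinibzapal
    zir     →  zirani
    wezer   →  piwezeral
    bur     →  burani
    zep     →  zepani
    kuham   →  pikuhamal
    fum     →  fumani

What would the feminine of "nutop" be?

zep and nibzap both end in -p yet inflect differently (zepani, pinibzapal), so the final letter is not what conditions the rule; the number of vowels is.
"nutop" has 2 vowels. The stems with 2 vowels (nibzap → pinibzapal, kuham → pikuhamal, wezer → piwezeral) add pi- … -al around the stem.
So nutop → pinutopal.

pinutopal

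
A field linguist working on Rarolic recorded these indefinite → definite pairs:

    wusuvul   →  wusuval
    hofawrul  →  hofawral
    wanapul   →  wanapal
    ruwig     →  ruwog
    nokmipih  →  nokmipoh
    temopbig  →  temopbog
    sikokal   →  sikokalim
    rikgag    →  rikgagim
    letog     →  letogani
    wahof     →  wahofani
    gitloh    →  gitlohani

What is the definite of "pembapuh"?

pembapah

wusuvul and sikokal both end in -l yet inflect differently (wusuval, sikokalim), so the final letter is not what conditions the rule; the last vowel is.
"pembapuh" has last vowel 'u'. The stems whose last vowel is 'u' (wusuvul → wusuval, hofawrul → hofawral, wanapul → wanapal) change the last vowel to 'a'.
The other patterns: stems whose last vowel is 'i' change the last vowel to 'o'; stems whose last vowel is 'a' add -im; stems whose last vowel is 'o' add -ani.
So pembapuh → pembapah.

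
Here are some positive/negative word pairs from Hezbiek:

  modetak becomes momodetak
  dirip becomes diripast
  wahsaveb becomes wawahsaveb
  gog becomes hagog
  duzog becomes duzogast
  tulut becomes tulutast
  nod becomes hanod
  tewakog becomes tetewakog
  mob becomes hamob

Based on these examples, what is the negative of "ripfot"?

ripfotast

"ripfot" has 2 vowels. The stems with 2 vowels (dirip → diripast, tulut → tulutast, duzog → duzogast) add -ast.
The other patterns: stems with 1 vowel add the prefix ha-; stems with 3 vowels repeat the first consonant+vowel as a prefix.
So ripfot → ripfotast.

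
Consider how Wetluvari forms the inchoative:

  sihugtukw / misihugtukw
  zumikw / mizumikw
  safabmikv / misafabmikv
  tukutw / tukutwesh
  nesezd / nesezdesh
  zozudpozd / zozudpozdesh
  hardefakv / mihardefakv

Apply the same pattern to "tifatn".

zumikw and tukutw both end in -w yet inflect differently (mizumikw, tukutwesh), so the final letter is not what conditions the rule; the second-to-last letter is.
"tifatn" has second-to-last letter 't'. The one such stem in the data (tukutw → tukutwesh) adds -esh, so the same rule applies.
So tifatn → tifatnesh.

tifatnesh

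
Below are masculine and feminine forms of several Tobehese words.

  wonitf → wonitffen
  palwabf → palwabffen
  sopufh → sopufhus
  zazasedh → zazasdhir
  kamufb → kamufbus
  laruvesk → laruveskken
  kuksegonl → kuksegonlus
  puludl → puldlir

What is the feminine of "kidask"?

kidaskken

zazasedh and sopufh both end in -h yet inflect differently (zazasdhir, sopufhus), so the final letter is not what conditions the rule; the second-to-last letter is.
"kidask" has second-to-last letter 's'. The one such stem in the data (laruvesk → laruveskken) doubles the final consonant and adds -en (as do wonitf, palwabf), so the same rule applies.
So kidask → kidaskken.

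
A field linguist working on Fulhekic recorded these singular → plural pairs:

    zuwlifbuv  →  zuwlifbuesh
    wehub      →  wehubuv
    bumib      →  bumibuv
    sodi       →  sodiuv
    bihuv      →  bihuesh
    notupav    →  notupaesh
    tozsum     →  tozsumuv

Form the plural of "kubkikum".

kubkikumuv

bihuv and tozsum both have last vowel 'u' yet inflect differently (bihuesh, tozsumuv), so the last vowel is not what conditions the rule; the final letter is.
"kubkikum" ends in -m. The one such stem in the data (tozsum → tozsumuv) adds -uv, so the same rule applies.
The other pattern: stems ending in -v drop the final letter and add -esh.
So kubkikum → kubkikumuv.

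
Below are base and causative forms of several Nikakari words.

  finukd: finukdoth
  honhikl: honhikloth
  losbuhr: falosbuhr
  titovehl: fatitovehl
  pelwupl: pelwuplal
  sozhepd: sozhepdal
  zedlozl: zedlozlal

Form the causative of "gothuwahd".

honhikl and titovehl both end in -l yet inflect differently (honhikloth, fatitovehl), so the final letter is not what conditions the rule; the second-to-last letter is.
"gothuwahd" has second-to-last letter 'h'. The stems whose second-to-last letter is 'h' (losbuhr → falosbuhr, titovehl → fatitovehl) add the prefix fa-.
The other patterns: stems whose second-to-last letter is 'k' add -oth; stems whose second-to-last letter is 'p' or 'z' add -al.
So gothuwahd → fagothuwahd.

fagothuwahd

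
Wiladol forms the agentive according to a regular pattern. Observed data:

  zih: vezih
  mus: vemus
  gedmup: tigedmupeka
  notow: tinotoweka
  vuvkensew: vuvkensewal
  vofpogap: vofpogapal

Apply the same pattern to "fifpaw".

tififpaweka

notow and vuvkensew both end in -w yet inflect differently (tinotoweka, vuvkensewal), so the final letter is not what conditions the rule; the number of vowels is.
"fifpaw" has 2 vowels. The stems with 2 vowels (gedmup → tigedmupeka, notow → tinotoweka) add ti- … -eka around the stem.
So fifpaw → tififpaweka.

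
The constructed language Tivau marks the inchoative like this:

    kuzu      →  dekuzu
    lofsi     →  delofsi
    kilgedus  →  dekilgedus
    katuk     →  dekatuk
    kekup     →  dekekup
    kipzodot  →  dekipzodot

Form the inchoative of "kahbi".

Every pair shown (kuzu → dekuzu, lofsi → delofsi, kilgedus → dekilgedus, …) follows the same rule: add the prefix de-.
So kahbi → dekahbi.

dekahbi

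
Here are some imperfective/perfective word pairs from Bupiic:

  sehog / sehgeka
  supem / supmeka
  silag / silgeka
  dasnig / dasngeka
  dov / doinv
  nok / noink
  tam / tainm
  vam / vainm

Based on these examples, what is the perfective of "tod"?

"tod" has 1 vowel. The stems with 1 vowel (dov → doinv, nok → noink, tam → tainm) insert -in- after the first vowel.
The other pattern: stems with 2 vowels delete the last vowel and add -eka.
So tod → toind.

toind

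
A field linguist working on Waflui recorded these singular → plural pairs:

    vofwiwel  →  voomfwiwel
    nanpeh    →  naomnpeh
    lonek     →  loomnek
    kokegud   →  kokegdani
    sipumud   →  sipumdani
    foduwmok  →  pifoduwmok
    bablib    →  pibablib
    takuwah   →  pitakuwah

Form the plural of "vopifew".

lonek and foduwmok both end in -k yet inflect differently (loomnek, pifoduwmok), so the final letter is not what conditions the rule; the last vowel is.
"vopifew" has last vowel 'e'. The stems whose last vowel is 'e' (vofwiwel → voomfwiwel, nanpeh → naomnpeh, lonek → loomnek) insert -om- after the first vowel.
The other patterns: stems whose last vowel is 'u' delete the last vowel and add -ani; stems whose last vowel is 'a', 'i' or 'o' add the prefix pi-.
So vopifew → voompifew.

voompifew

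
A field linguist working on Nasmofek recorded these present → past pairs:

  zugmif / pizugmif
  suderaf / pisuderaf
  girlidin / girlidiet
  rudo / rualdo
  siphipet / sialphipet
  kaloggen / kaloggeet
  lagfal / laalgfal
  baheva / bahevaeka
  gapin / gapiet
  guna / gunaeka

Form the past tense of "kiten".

kiteet

"kiten" ends in -n. The stems ending in -n (girlidin → girlidiet, kaloggen → kaloggeet, gapin → gapiet) drop the final letter and add -et.
The other patterns: stems ending in -a add -eka; stems ending in -f add the prefix pi-; stems ending in -l, -o or -t insert -al- after the first vowel.
So kiten → kiteet.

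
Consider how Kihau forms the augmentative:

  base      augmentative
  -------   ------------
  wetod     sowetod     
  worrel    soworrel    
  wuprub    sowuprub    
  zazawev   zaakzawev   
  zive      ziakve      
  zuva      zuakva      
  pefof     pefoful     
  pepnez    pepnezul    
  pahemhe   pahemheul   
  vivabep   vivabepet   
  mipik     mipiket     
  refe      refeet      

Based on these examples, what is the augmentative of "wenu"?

zive and pahemhe both end in -e yet inflect differently (ziakve, pahemheul), so the final letter is not what conditions the rule; the first letter is.
"wenu" begins with w-. The stems beginning with w- (wetod → sowetod, worrel → soworrel, wuprub → sowuprub) add the prefix so-.
The other patterns: stems beginning with z- insert -ak- after the first vowel; stems beginning with p- add -ul; stems beginning with m-, r- or v- add -et.
So wenu → sowenu.

sowenu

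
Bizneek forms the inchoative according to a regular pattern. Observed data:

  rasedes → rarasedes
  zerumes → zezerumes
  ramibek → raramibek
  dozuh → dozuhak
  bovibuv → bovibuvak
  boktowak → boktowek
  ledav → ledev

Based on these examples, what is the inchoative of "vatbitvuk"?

vatbitvukak

"vatbitvuk" has last vowel 'u'. The stems whose last vowel is 'u' (dozuh → dozuhak, bovibuv → bovibuvak) add -ak.
The other patterns: stems whose last vowel is 'e' repeat the first consonant+vowel as a prefix; stems whose last vowel is 'a' change the last vowel to 'e'.
So vatbitvuk → vatbitvukak.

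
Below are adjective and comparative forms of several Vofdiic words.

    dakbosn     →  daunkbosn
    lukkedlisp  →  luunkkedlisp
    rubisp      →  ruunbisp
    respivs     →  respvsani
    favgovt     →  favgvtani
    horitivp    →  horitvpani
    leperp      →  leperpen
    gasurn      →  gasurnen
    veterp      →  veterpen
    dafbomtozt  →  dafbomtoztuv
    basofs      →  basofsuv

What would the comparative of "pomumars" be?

pomumarsen

"pomumars" has second-to-last letter 'r'. The stems whose second-to-last letter is 'r' (leperp → leperpen, gasurn → gasurnen, veterp → veterpen) add -en.
The other patterns: stems whose second-to-last letter is 's' insert -un- after the first vowel; stems whose second-to-last letter is 'v' delete the last vowel and add -ani; stems whose second-to-last letter is 'f' or 'z' add -uv.
So pomumars → pomumarsen.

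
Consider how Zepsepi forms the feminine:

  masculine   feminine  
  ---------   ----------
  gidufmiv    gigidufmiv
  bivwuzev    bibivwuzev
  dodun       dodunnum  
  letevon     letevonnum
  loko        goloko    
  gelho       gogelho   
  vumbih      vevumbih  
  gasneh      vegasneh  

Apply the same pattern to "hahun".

hahunnum

letevon and loko both have last vowel 'o' yet inflect differently (letevonnum, goloko), so the last vowel is not what conditions the rule; the final letter is.
"hahun" ends in -n. The stems ending in -n (dodun → dodunnum, letevon → letevonnum) double the final consonant and add -um.
The other patterns: stems ending in -v repeat the first consonant+vowel as a prefix; stems ending in -o add the prefix go-; stems ending in -h add the prefix ve-.
So hahun → hahunnum.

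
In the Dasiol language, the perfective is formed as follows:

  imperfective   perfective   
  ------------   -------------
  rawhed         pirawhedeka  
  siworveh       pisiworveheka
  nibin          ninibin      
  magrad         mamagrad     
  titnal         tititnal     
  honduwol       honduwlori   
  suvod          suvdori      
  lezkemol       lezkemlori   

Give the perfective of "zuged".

rawhed and magrad both end in -d yet inflect differently (pirawhedeka, mamagrad), so the final letter is not what conditions the rule; the last vowel is.
"zuged" has last vowel 'e'. The stems whose last vowel is 'e' (rawhed → pirawhedeka, siworveh → pisiworveheka) add pi- … -eka around the stem.
The other patterns: stems whose last vowel is 'a' or 'i' repeat the first consonant+vowel as a prefix; stems whose last vowel is 'o' delete the last vowel and add -ori.
So zuged → pizugedeka.

pizugedeka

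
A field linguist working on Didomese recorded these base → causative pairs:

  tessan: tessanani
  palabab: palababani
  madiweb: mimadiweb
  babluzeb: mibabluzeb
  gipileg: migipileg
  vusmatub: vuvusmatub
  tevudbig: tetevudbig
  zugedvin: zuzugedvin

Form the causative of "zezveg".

palabab and madiweb both end in -b yet inflect differently (palababani, mimadiweb), so the final letter is not what conditions the rule; the last vowel is.
"zezveg" has last vowel 'e'. The stems whose last vowel is 'e' (madiweb → mimadiweb, babluzeb → mibabluzeb, gipileg → migipileg) add the prefix mi-.
The other patterns: stems whose last vowel is 'a' add -ani; stems whose last vowel is 'i' or 'u' repeat the first consonant+vowel as a prefix.
So zezveg → mizezveg.

mizezveg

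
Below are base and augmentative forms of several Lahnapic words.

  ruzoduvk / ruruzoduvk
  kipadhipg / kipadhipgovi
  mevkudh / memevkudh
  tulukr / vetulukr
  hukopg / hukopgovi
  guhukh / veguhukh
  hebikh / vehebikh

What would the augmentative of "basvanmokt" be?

guhukh and mevkudh both end in -h yet inflect differently (veguhukh, memevkudh), so the final letter is not what conditions the rule; the second-to-last letter is.
"basvanmokt" has second-to-last letter 'k'. The stems whose second-to-last letter is 'k' (guhukh → veguhukh, hebikh → vehebikh, tulukr → vetulukr) add the prefix ve-.
The other patterns: stems whose second-to-last letter is 'p' add -ovi; stems whose second-to-last letter is 'd' or 'v' repeat the first consonant+vowel as a prefix.
So basvanmokt → vebasvanmokt.

vebasvanmokt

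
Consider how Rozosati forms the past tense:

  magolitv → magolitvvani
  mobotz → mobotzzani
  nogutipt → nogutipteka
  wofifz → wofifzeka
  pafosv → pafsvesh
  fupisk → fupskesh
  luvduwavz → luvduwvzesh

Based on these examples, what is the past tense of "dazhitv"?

mobotz and wofifz both end in -z yet inflect differently (mobotzzani, wofifzeka), so the final letter is not what conditions the rule; the second-to-last letter is.
"dazhitv" has second-to-last letter 't'. The stems whose second-to-last letter is 't' (magolitv → magolitvvani, mobotz → mobotzzani) double the final consonant and add -ani.
So dazhitv → dazhitvvani.

dazhitvvani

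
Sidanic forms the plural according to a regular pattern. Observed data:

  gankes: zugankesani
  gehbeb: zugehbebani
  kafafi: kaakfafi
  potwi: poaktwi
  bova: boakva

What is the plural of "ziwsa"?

ziakwsa

"ziwsa" ends in a vowel. The stems ending in a vowel (kafafi → kaakfafi, potwi → poaktwi, bova → boakva) insert -ak- after the first vowel.
The other pattern: stems ending in a consonant add zu- … -ani around the stem.
So ziwsa → ziakwsa.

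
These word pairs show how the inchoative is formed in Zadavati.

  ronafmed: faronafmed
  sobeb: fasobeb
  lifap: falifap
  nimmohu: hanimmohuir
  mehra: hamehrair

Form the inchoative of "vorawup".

"vorawup" ends in a consonant. The stems ending in a consonant (ronafmed → faronafmed, sobeb → fasobeb, lifap → falifap) add the prefix fa-.
The other pattern: stems ending in a vowel add ha- … -ir around the stem.
So vorawup → favorawup.

favorawup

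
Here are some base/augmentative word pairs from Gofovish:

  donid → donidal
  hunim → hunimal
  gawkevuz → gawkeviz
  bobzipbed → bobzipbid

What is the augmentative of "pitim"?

pitimal

donid and bobzipbed both end in -d yet inflect differently (donidal, bobzipbid), so the final letter is not what conditions the rule; the last vowel is.
"pitim" has last vowel 'i'. The stems whose last vowel is 'i' (donid → donidal, hunim → hunimal) add -al.
So pitim → pitimal.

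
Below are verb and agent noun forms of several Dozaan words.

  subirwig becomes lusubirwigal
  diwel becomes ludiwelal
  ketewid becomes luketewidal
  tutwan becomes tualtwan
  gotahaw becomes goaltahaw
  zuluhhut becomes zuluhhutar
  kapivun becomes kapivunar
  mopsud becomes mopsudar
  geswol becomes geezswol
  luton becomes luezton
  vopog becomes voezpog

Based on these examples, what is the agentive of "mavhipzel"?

lumavhipzelal

"mavhipzel" has last vowel 'e'. The one such stem in the data (diwel → ludiwelal) adds lu- … -al around the stem, so the same rule applies.
So mavhipzel → lumavhipzelal.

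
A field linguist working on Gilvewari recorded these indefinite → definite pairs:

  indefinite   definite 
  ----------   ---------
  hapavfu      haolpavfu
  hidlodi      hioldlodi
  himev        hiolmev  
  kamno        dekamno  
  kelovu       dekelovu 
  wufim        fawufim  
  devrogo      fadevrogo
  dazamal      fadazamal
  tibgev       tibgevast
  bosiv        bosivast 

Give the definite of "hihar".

hiolhar

hapavfu and kelovu both end in -u yet inflect differently (haolpavfu, dekelovu), so the final letter is not what conditions the rule; the first letter is.
"hihar" begins with h-. The stems beginning with h- (hapavfu → haolpavfu, hidlodi → hioldlodi, himev → hiolmev) insert -ol- after the first vowel.
So hihar → hiolhar.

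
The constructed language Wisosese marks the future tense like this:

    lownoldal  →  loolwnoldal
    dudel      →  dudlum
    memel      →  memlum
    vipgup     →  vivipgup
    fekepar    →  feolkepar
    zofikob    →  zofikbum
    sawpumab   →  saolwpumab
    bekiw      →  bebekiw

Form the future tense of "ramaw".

"ramaw" has last vowel 'a'. The stems whose last vowel is 'a' (fekepar → feolkepar, sawpumab → saolwpumab, lownoldal → loolwnoldal) insert -ol- after the first vowel.
The other patterns: stems whose last vowel is 'e' or 'o' delete the last vowel and add -um; stems whose last vowel is 'i' or 'u' repeat the first consonant+vowel as a prefix.
So ramaw → raolmaw.

raolmaw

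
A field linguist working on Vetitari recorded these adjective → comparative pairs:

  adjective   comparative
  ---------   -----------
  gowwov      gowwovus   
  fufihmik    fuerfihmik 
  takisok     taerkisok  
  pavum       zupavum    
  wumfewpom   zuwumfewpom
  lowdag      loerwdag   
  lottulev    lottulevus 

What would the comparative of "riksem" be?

zuriksem

"riksem" ends in -m. The stems ending in -m (wumfewpom → zuwumfewpom, pavum → zupavum) add the prefix zu-.
The other patterns: stems ending in -v add -us; stems ending in -g or -k insert -er- after the first vowel.
So riksem → zuriksem.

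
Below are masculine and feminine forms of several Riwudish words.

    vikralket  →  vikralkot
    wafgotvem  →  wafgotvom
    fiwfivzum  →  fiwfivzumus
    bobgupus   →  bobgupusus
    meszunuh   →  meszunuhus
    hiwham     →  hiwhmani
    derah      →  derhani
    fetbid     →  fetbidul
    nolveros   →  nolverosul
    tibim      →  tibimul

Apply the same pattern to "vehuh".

wafgotvem and fiwfivzum both end in -m yet inflect differently (wafgotvom, fiwfivzumus), so the final letter is not what conditions the rule; the last vowel is.
"vehuh" has last vowel 'u'. The stems whose last vowel is 'u' (fiwfivzum → fiwfivzumus, bobgupus → bobgupusus, meszunuh → meszunuhus) add -us.
So vehuh → vehuhus.

vehuhus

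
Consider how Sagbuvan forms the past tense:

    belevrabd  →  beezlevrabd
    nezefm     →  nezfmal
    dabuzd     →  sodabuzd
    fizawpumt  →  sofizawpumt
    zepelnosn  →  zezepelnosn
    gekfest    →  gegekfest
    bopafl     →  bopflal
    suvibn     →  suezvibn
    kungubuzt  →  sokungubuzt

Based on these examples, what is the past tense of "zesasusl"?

zezesasusl

zepelnosn and suvibn both end in -n yet inflect differently (zezepelnosn, suezvibn), so the final letter is not what conditions the rule; the second-to-last letter is.
"zesasusl" has second-to-last letter 's'. The stems whose second-to-last letter is 's' (gekfest → gegekfest, zepelnosn → zezepelnosn) repeat the first consonant+vowel as a prefix.
So zesasusl → zezesasusl.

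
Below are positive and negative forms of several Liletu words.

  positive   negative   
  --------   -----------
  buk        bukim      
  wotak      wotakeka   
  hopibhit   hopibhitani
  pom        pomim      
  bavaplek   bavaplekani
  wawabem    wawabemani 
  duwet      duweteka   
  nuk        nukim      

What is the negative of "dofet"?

nuk and wotak both end in -k yet inflect differently (nukim, wotakeka), so the final letter is not what conditions the rule; the number of vowels is.
"dofet" has 2 vowels. The stems with 2 vowels (duwet → duweteka, wotak → wotakeka) add -eka.
The other patterns: stems with 1 vowel add -im; stems with 3 vowels add -ani.
So dofet → dofeteka.

dofeteka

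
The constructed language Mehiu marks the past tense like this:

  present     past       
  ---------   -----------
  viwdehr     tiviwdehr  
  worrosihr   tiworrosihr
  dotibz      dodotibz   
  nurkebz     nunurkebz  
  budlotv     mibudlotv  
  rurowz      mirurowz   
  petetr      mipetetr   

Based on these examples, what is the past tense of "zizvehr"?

tizizvehr

dotibz and rurowz both end in -z yet inflect differently (dodotibz, mirurowz), so the final letter is not what conditions the rule; the second-to-last letter is.
"zizvehr" has second-to-last letter 'h'. The stems whose second-to-last letter is 'h' (viwdehr → tiviwdehr, worrosihr → tiworrosihr) add the prefix ti-.
The other patterns: stems whose second-to-last letter is 'b' repeat the first consonant+vowel as a prefix; stems whose second-to-last letter is 't' or 'w' add the prefix mi-.
So zizvehr → tizizvehr.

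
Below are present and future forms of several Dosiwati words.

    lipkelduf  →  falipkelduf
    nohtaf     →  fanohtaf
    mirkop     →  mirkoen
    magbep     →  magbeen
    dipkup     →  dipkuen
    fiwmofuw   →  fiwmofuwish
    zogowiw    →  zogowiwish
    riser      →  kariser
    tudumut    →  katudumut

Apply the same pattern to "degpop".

"degpop" ends in -p. The stems ending in -p (mirkop → mirkoen, magbep → magbeen, dipkup → dipkuen) drop the final letter and add -en.
The other patterns: stems ending in -f add the prefix fa-; stems ending in -w add -ish; stems ending in -r or -t add the prefix ka-.
So degpop → degpoen.

degpoen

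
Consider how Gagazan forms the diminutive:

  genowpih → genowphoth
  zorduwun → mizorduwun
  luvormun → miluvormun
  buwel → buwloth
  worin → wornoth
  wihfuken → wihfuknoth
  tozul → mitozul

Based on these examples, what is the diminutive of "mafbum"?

luvormun and wihfuken both end in -n yet inflect differently (miluvormun, wihfuknoth), so the final letter is not what conditions the rule; the last vowel is.
"mafbum" has last vowel 'u'. The stems whose last vowel is 'u' (luvormun → miluvormun, tozul → mitozul, zorduwun → mizorduwun) add the prefix mi-.
The other pattern: stems whose last vowel is 'e' or 'i' delete the last vowel and add -oth.
So mafbum → mimafbum.

mimafbum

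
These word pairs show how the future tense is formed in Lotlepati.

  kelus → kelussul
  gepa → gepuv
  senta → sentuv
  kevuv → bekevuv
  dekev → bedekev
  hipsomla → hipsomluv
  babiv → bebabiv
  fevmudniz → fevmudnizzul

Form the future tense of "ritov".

kevuv and kelus both have last vowel 'u' yet inflect differently (bekevuv, kelussul), so the last vowel is not what conditions the rule; the final letter is.
"ritov" ends in -v. The stems ending in -v (dekev → bedekev, babiv → bebabiv, kevuv → bekevuv) add the prefix be-.
The other patterns: stems ending in -a drop the final letter and add -uv; stems ending in -s or -z double the final consonant and add -ul.
So ritov → beritov.

beritov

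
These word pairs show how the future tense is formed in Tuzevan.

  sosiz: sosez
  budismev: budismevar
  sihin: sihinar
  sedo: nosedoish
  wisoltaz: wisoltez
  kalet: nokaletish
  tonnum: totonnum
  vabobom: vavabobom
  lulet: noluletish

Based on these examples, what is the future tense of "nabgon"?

"nabgon" ends in -n. The one such stem in the data (sihin → sihinar) adds -ar, so the same rule applies.
So nabgon → nabgonar.

nabgonar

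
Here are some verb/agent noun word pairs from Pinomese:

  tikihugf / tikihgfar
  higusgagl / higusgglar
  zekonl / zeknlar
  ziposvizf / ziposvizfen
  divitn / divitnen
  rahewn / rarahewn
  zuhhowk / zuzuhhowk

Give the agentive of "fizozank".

"fizozank" has second-to-last letter 'n'. The one such stem in the data (zekonl → zeknlar) deletes the last vowel and adds -ar (as do tikihugf, higusgagl), so the same rule applies.
The other patterns: stems whose second-to-last letter is 'w' repeat the first consonant+vowel as a prefix; stems whose second-to-last letter is 't' or 'z' add -en.
So fizozank → fizoznkar.

fizoznkar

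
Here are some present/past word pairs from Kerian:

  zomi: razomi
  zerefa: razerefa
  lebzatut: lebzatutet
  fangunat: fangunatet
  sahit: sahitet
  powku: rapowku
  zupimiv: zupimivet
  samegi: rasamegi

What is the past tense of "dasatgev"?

dasatgevet

fangunat and zerefa both have last vowel 'a' yet inflect differently (fangunatet, razerefa), so the last vowel is not what conditions the rule; whether the stem ends in a vowel or a consonant is.
"dasatgev" ends in a consonant. The stems ending in a consonant (fangunat → fangunatet, sahit → sahitet, lebzatut → lebzatutet) add -et.
So dasatgev → dasatgevet.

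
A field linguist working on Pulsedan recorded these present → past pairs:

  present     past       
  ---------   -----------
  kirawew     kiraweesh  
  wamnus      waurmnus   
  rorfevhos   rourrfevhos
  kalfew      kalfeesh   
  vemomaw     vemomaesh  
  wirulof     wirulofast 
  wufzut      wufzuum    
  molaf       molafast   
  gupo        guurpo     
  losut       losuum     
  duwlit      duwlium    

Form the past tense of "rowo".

vemomaw and molaf both have last vowel 'a' yet inflect differently (vemomaesh, molafast), so the last vowel is not what conditions the rule; the final letter is.
"rowo" ends in -o. The one such stem in the data (gupo → guurpo) inserts -ur- after the first vowel (as do wamnus, rorfevhos), so the same rule applies.
So rowo → rourwo.

rourwo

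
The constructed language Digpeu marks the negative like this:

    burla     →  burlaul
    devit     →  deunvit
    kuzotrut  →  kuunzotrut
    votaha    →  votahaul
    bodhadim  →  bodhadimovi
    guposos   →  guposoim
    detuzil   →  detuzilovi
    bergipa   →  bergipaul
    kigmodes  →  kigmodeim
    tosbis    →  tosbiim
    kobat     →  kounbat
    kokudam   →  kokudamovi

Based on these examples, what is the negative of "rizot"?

tosbis and devit both have last vowel 'i' yet inflect differently (tosbiim, deunvit), so the last vowel is not what conditions the rule; the final letter is.
"rizot" ends in -t. The stems ending in -t (devit → deunvit, kuzotrut → kuunzotrut, kobat → kounbat) insert -un- after the first vowel.
The other patterns: stems ending in -s drop the final letter and add -im; stems ending in -a add -ul; stems ending in -l or -m add -ovi.
So rizot → riunzot.

riunzot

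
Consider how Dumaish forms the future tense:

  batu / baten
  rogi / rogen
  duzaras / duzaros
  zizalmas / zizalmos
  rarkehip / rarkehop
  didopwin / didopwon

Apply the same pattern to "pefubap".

rarkehip and rogi both have last vowel 'i' yet inflect differently (rarkehop, rogen), so the last vowel is not what conditions the rule; whether the stem ends in a vowel or a consonant is.
"pefubap" ends in a consonant. The stems ending in a consonant (duzaras → duzaros, rarkehip → rarkehop, didopwin → didopwon) change the last vowel to 'o'.
So pefubap → pefubop.

pefubop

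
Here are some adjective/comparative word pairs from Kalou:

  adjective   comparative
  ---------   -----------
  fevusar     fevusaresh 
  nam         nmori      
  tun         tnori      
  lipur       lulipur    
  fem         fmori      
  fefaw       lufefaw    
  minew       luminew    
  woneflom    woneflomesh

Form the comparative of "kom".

kmori

lipur and fevusar both end in -r yet inflect differently (lulipur, fevusaresh), so the final letter is not what conditions the rule; the number of vowels is.
"kom" has 1 vowel. The stems with 1 vowel (fem → fmori, tun → tnori, nam → nmori) delete the last vowel and add -ori.
So kom → kmori.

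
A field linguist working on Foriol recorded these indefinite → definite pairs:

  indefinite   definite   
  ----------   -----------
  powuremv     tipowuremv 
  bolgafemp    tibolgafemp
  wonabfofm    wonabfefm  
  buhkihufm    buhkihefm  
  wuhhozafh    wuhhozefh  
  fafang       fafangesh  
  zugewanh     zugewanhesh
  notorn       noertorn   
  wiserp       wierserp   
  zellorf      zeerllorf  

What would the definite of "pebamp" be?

tipebamp

"pebamp" has second-to-last letter 'm'. The stems whose second-to-last letter is 'm' (powuremv → tipowuremv, bolgafemp → tibolgafemp) add the prefix ti-.
So pebamp → tipebamp.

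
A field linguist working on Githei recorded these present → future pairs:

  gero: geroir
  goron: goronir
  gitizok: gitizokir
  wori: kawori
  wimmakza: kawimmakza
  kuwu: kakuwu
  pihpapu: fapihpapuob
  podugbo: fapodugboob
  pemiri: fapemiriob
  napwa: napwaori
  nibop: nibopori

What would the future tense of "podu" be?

fapoduob

kuwu and pihpapu both end in -u yet inflect differently (kakuwu, fapihpapuob), so the final letter is not what conditions the rule; the first letter is.
"podu" begins with p-. The stems beginning with p- (pihpapu → fapihpapuob, podugbo → fapodugboob, pemiri → fapemiriob) add fa- … -ob around the stem.
The other patterns: stems beginning with g- add -ir; stems beginning with k- or w- add the prefix ka-; stems beginning with n- add -ori.
So podu → fapoduob.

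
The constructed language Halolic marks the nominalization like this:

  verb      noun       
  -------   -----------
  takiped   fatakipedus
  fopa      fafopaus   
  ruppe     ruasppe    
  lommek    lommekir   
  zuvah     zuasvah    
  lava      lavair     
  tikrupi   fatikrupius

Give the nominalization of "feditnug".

fafeditnugus

"feditnug" begins with f-. The one such stem in the data (fopa → fafopaus) adds fa- … -us around the stem, so the same rule applies.
So feditnug → fafeditnugus.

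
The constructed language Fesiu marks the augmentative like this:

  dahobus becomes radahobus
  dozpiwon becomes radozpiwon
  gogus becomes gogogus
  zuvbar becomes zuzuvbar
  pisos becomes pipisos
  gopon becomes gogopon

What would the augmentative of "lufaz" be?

lulufaz

dahobus and gogus both end in -s yet inflect differently (radahobus, gogogus), so the final letter is not what conditions the rule; the number of vowels is.
"lufaz" has 2 vowels. The stems with 2 vowels (gogus → gogogus, zuvbar → zuzuvbar, pisos → pipisos) repeat the first consonant+vowel as a prefix.
So lufaz → lulufaz.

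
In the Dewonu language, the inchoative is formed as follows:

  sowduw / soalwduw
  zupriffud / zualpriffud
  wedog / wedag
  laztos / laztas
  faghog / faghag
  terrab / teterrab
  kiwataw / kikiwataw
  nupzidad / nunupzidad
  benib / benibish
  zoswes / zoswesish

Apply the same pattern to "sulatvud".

suallatvud

"sulatvud" has last vowel 'u'. The stems whose last vowel is 'u' (sowduw → soalwduw, zupriffud → zualpriffud) insert -al- after the first vowel.
So sulatvud → suallatvud.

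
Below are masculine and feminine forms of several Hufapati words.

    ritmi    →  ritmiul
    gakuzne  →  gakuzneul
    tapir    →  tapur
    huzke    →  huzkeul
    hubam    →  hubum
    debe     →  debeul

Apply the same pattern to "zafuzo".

zafuzoul

"zafuzo" ends in a vowel. The stems ending in a vowel (debe → debeul, gakuzne → gakuzneul, huzke → huzkeul) add -ul.
So zafuzo → zafuzoul.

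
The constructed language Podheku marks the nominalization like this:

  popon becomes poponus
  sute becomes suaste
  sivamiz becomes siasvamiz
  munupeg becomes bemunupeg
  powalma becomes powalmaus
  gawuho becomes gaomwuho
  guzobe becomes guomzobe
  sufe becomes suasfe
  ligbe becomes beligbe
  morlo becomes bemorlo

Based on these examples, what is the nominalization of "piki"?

pikius

"piki" begins with p-. The stems beginning with p- (powalma → powalmaus, popon → poponus) add -us.
The other patterns: stems beginning with g- insert -om- after the first vowel; stems beginning with s- insert -as- after the first vowel; stems beginning with l- or m- add the prefix be-.
So piki → pikius.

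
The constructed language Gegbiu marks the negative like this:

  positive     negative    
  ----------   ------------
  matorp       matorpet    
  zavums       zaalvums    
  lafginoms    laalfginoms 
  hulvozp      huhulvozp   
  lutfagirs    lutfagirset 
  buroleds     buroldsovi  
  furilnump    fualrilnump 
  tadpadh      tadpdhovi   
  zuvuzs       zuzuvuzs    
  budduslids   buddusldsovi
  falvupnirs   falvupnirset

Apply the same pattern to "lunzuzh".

lulunzuzh

zuvuzs and zavums both end in -s yet inflect differently (zuzuvuzs, zaalvums), so the final letter is not what conditions the rule; the second-to-last letter is.
"lunzuzh" has second-to-last letter 'z'. The stems whose second-to-last letter is 'z' (hulvozp → huhulvozp, zuvuzs → zuzuvuzs) repeat the first consonant+vowel as a prefix.
The other patterns: stems whose second-to-last letter is 'm' insert -al- after the first vowel; stems whose second-to-last letter is 'r' add -et; stems whose second-to-last letter is 'd' delete the last vowel and add -ovi.
So lunzuzh → lulunzuzh.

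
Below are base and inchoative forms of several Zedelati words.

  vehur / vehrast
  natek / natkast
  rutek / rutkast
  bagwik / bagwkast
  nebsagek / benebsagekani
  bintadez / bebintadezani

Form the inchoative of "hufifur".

natek and nebsagek both end in -k yet inflect differently (natkast, benebsagekani), so the final letter is not what conditions the rule; the number of vowels is.
"hufifur" has 3 vowels. The stems with 3 vowels (nebsagek → benebsagekani, bintadez → bebintadezani) add be- … -ani around the stem.
So hufifur → behufifurani.

behufifurani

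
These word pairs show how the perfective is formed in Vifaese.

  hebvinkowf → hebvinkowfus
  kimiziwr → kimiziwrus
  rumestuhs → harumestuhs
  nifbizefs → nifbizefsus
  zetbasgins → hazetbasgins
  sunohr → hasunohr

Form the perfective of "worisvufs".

worisvufsus

sunohr and kimiziwr both end in -r yet inflect differently (hasunohr, kimiziwrus), so the final letter is not what conditions the rule; the second-to-last letter is.
"worisvufs" has second-to-last letter 'f'. The one such stem in the data (nifbizefs → nifbizefsus) adds -us, so the same rule applies.
The other pattern: stems whose second-to-last letter is 'h' or 'n' add the prefix ha-.
So worisvufs → worisvufsus.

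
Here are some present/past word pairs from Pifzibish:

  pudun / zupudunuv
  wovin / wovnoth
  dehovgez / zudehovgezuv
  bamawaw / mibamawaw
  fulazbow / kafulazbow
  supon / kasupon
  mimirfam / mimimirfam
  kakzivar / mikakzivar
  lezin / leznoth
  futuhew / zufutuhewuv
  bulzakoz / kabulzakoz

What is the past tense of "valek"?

zuvalekuv

wovin and supon both end in -n yet inflect differently (wovnoth, kasupon), so the final letter is not what conditions the rule; the last vowel is.
"valek" has last vowel 'e'. The stems whose last vowel is 'e' (futuhew → zufutuhewuv, dehovgez → zudehovgezuv) add zu- … -uv around the stem.
So valek → zuvalekuv.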